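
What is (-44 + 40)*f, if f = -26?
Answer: 104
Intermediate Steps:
(-44 + 40)*f = (-44 + 40)*(-26) = -4*(-26) = 104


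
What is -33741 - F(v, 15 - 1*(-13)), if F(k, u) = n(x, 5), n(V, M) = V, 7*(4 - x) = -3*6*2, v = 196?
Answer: -236251/7 ≈ -33750.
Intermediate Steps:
x = 64/7 (x = 4 - (-3*6)*2/7 = 4 - (-18)*2/7 = 4 - 1/7*(-36) = 4 + 36/7 = 64/7 ≈ 9.1429)
F(k, u) = 64/7
-33741 - F(v, 15 - 1*(-13)) = -33741 - 1*64/7 = -33741 - 64/7 = -236251/7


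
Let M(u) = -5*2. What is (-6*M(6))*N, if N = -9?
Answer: -540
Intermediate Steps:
M(u) = -10
(-6*M(6))*N = -6*(-10)*(-9) = 60*(-9) = -540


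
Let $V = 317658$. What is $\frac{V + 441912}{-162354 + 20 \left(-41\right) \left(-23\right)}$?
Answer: $- \frac{379785}{71747} \approx -5.2934$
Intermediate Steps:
$\frac{V + 441912}{-162354 + 20 \left(-41\right) \left(-23\right)} = \frac{317658 + 441912}{-162354 + 20 \left(-41\right) \left(-23\right)} = \frac{759570}{-162354 - -18860} = \frac{759570}{-162354 + 18860} = \frac{759570}{-143494} = 759570 \left(- \frac{1}{143494}\right) = - \frac{379785}{71747}$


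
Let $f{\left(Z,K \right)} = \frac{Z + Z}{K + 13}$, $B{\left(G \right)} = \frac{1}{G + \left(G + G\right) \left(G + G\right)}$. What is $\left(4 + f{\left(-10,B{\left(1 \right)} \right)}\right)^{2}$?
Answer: $\frac{6724}{1089} \approx 6.1745$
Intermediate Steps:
$B{\left(G \right)} = \frac{1}{G + 4 G^{2}}$ ($B{\left(G \right)} = \frac{1}{G + 2 G 2 G} = \frac{1}{G + 4 G^{2}}$)
$f{\left(Z,K \right)} = \frac{2 Z}{13 + K}$
$\left(4 + f{\left(-10,B{\left(1 \right)} \right)}\right)^{2} = \left(4 + 2 \left(-10\right) \frac{1}{13 + \frac{1}{1 \left(1 + 4 \cdot 1\right)}}\right)^{2} = \left(4 + 2 \left(-10\right) \frac{1}{13 + 1 \frac{1}{1 + 4}}\right)^{2} = \left(4 + 2 \left(-10\right) \frac{1}{13 + 1 \cdot \frac{1}{5}}\right)^{2} = \left(4 + 2 \left(-10\right) \frac{1}{13 + \frac{1}{5}}\right)^{2} = \left(4 + 2 \left(-10\right) \frac{1}{\frac{66}{5}}\right)^{2} = \left(4 + 2 \left(-10\right) \frac{5}{66}\right)^{2} = \left(4 - \frac{50}{33}\right)^{2} = \left(\frac{82}{33}\right)^{2} = \frac{6724}{1089}$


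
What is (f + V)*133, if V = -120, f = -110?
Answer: -30590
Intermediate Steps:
(f + V)*133 = (-110 - 120)*133 = -230*133 = -30590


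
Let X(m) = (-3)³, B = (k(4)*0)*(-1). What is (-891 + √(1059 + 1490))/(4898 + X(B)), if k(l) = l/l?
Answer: -891/4871 + √2549/4871 ≈ -0.17255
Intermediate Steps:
k(l) = 1
B = 0 (B = (1*0)*(-1) = 0*(-1) = 0)
X(m) = -27
(-891 + √(1059 + 1490))/(4898 + X(B)) = (-891 + √(1059 + 1490))/(4898 - 27) = (-891 + √2549)/4871 = (-891 + √2549)*(1/4871) = -891/4871 + √2549/4871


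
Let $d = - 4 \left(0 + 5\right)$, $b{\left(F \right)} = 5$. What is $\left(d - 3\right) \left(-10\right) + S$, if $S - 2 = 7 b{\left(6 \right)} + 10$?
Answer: $277$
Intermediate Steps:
$d = -20$ ($d = \left(-4\right) 5 = -20$)
$S = 47$ ($S = 2 + \left(7 \cdot 5 + 10\right) = 2 + \left(35 + 10\right) = 2 + 45 = 47$)
$\left(d - 3\right) \left(-10\right) + S = \left(-20 - 3\right) \left(-10\right) + 47 = \left(-23\right) \left(-10\right) + 47 = 230 + 47 = 277$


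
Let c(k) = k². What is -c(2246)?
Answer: -5044516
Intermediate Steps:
-c(2246) = -1*2246² = -1*5044516 = -5044516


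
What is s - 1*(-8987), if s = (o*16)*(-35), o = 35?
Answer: -10613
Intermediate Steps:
s = -19600 (s = (35*16)*(-35) = 560*(-35) = -19600)
s - 1*(-8987) = -19600 - 1*(-8987) = -19600 + 8987 = -10613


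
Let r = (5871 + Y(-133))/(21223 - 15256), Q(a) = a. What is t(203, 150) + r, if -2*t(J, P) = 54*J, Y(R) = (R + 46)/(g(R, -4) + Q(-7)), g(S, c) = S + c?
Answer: -1569564259/286416 ≈ -5480.0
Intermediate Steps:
Y(R) = (46 + R)/(-11 + R) (Y(R) = (R + 46)/((R - 4) - 7) = (46 + R)/((-4 + R) - 7) = (46 + R)/(-11 + R))
t(J, P) = -27*J
r = 281837/286416 (r = (5871 + (46 - 133)/(-11 - 133))/(21223 - 15256) = (5871 - 87/(-144))/5967 = (5871 - 1/144*(-87))*(1/5967) = (5871 + 29/48)*(1/5967) = (281837/48)*(1/5967) = 281837/286416 ≈ 0.98401)
t(203, 150) + r = -27*203 + 281837/286416 = -5481 + 281837/286416 = -1569564259/286416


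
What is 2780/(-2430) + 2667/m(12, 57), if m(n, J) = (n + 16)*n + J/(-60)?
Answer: 11098742/1628343 ≈ 6.8160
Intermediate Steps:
m(n, J) = -J/60 + n*(16 + n) (m(n, J) = (16 + n)*n - J/60 = n*(16 + n) - J/60 = -J/60 + n*(16 + n))
2780/(-2430) + 2667/m(12, 57) = 2780/(-2430) + 2667/(12**2 + 16*12 - 1/60*57) = 2780*(-1/2430) + 2667/(144 + 192 - 19/20) = -278/243 + 2667/(6701/20) = -278/243 + 2667*(20/6701) = -278/243 + 53340/6701 = 11098742/1628343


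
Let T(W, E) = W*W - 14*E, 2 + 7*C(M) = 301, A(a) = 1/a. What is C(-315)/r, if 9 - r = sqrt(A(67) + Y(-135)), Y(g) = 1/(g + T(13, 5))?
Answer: 499284/105217 + 138*I*sqrt(2077)/105217 ≈ 4.7453 + 0.059774*I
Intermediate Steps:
C(M) = 299/7 (C(M) = -2/7 + (1/7)*301 = -2/7 + 43 = 299/7)
T(W, E) = W**2 - 14*E
Y(g) = 1/(99 + g) (Y(g) = 1/(g + (13**2 - 14*5)) = 1/(g + (169 - 70)) = 1/(g + 99) = 1/(99 + g))
r = 9 - I*sqrt(2077)/402 (r = 9 - sqrt(1/67 + 1/(99 - 135)) = 9 - sqrt(1/67 + 1/(-36)) = 9 - sqrt(1/67 - 1/36) = 9 - sqrt(-31/2412) = 9 - I*sqrt(2077)/402 ≈ 9.0 - 0.11337*I)
C(-315)/r = 299/(7*(9 - I*sqrt(2077)/402))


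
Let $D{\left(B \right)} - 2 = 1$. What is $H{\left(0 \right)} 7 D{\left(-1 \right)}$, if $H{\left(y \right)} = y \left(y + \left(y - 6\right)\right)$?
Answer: $0$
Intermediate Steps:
$D{\left(B \right)} = 3$ ($D{\left(B \right)} = 2 + 1 = 3$)
$H{\left(y \right)} = y \left(-6 + 2 y\right)$ ($H{\left(y \right)} = y \left(y + \left(y - 6\right)\right) = y \left(y + \left(-6 + y\right)\right) = y \left(-6 + 2 y\right)$)
$H{\left(0 \right)} 7 D{\left(-1 \right)} = 2 \cdot 0 \left(-3 + 0\right) 7 \cdot 3 = 2 \cdot 0 \left(-3\right) 7 \cdot 3 = 0 \cdot 7 \cdot 3 = 0 \cdot 3 = 0$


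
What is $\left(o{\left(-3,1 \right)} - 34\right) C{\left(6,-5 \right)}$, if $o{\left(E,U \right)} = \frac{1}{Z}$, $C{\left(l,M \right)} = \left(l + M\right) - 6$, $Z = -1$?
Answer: $175$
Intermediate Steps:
$C{\left(l,M \right)} = -6 + M + l$ ($C{\left(l,M \right)} = \left(M + l\right) - 6 = -6 + M + l$)
$o{\left(E,U \right)} = -1$ ($o{\left(E,U \right)} = \frac{1}{-1} = -1$)
$\left(o{\left(-3,1 \right)} - 34\right) C{\left(6,-5 \right)} = \left(-1 - 34\right) \left(-6 - 5 + 6\right) = \left(-35\right) \left(-5\right) = 175$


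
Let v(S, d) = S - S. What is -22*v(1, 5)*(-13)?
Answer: 0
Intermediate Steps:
v(S, d) = 0
-22*v(1, 5)*(-13) = -22*0*(-13) = 0*(-13) = 0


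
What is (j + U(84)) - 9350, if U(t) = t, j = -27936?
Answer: -37202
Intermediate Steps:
(j + U(84)) - 9350 = (-27936 + 84) - 9350 = -27852 - 9350 = -37202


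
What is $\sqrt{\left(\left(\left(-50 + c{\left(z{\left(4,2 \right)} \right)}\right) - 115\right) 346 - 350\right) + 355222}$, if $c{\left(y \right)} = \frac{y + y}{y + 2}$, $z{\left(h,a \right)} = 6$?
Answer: $\sqrt{298301} \approx 546.17$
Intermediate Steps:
$c{\left(y \right)} = \frac{2 y}{2 + y}$
$\sqrt{\left(\left(\left(-50 + c{\left(z{\left(4,2 \right)} \right)}\right) - 115\right) 346 - 350\right) + 355222} = \sqrt{\left(\left(\left(-50 + 2 \cdot 6 \frac{1}{2 + 6}\right) - 115\right) 346 - 350\right) + 355222} = \sqrt{\left(\left(\left(-50 + 2 \cdot 6 \cdot \frac{1}{8}\right) - 115\right) 346 - 350\right) + 355222} = \sqrt{\left(\left(\left(-50 + \frac{3}{2}\right) - 115\right) 346 - 350\right) + 355222} = \sqrt{\left(\left(- \frac{97}{2} - 115\right) 346 - 350\right) + 355222} = \sqrt{\left(\left(- \frac{327}{2}\right) 346 - 350\right) + 355222} = \sqrt{\left(-56571 - 350\right) + 355222} = \sqrt{-56921 + 355222} = \sqrt{298301}$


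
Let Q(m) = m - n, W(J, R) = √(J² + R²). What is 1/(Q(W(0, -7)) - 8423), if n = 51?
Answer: -1/8467 ≈ -0.00011811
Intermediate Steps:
Q(m) = -51 + m (Q(m) = m - 1*51 = m - 51 = -51 + m)
1/(Q(W(0, -7)) - 8423) = 1/((-51 + √(0² + (-7)²)) - 8423) = 1/((-51 + √(0 + 49)) - 8423) = 1/((-51 + √49) - 8423) = 1/((-51 + 7) - 8423) = 1/(-44 - 8423) = 1/(-8467) = -1/8467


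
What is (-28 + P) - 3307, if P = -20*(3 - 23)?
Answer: -2935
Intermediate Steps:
P = 400 (P = -20*(-20) = 400)
(-28 + P) - 3307 = (-28 + 400) - 3307 = 372 - 3307 = -2935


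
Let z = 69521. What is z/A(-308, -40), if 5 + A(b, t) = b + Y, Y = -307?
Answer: -69521/620 ≈ -112.13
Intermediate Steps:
A(b, t) = -312 + b (A(b, t) = -5 + (b - 307) = -5 + (-307 + b) = -312 + b)
z/A(-308, -40) = 69521/(-312 - 308) = 69521/(-620) = 69521*(-1/620) = -69521/620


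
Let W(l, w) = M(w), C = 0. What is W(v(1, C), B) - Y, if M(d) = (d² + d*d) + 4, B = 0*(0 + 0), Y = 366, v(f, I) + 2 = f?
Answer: -362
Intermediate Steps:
v(f, I) = -2 + f
B = 0 (B = 0*0 = 0)
M(d) = 4 + 2*d² (M(d) = (d² + d²) + 4 = 2*d² + 4 = 4 + 2*d²)
W(l, w) = 4 + 2*w²
W(v(1, C), B) - Y = (4 + 2*0²) - 1*366 = (4 + 2*0) - 366 = (4 + 0) - 366 = 4 - 366 = -362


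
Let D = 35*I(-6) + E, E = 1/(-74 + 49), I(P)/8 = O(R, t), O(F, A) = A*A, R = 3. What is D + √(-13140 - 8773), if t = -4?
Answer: 111999/25 + I*√21913 ≈ 4480.0 + 148.03*I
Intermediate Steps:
O(F, A) = A²
I(P) = 128 (I(P) = 8*(-4)² = 8*16 = 128)
E = -1/25 (E = 1/(-25) = -1/25 ≈ -0.040000)
D = 111999/25 (D = 35*128 - 1/25 = 4480 - 1/25 = 111999/25 ≈ 4480.0)
D + √(-13140 - 8773) = 111999/25 + √(-13140 - 8773) = 111999/25 + √(-21913) = 111999/25 + I*√21913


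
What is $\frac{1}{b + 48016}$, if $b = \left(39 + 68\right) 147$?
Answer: $\frac{1}{63745} \approx 1.5688 \cdot 10^{-5}$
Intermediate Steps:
$b = 15729$ ($b = 107 \cdot 147 = 15729$)
$\frac{1}{b + 48016} = \frac{1}{15729 + 48016} = \frac{1}{63745}$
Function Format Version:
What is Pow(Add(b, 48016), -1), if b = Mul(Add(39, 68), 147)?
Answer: Rational(1, 63745) ≈ 1.5688e-5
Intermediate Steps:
b = 15729 (b = Mul(107, 147) = 15729)
Pow(Add(b, 48016), -1) = Pow(Add(15729, 48016), -1) = Pow(63745, -1) = Rational(1, 63745)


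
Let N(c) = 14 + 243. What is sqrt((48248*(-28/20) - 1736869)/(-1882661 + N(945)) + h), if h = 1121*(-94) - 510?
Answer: I*sqrt(260549107359440555)/1568670 ≈ 325.4*I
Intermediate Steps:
N(c) = 257
h = -105884 (h = -105374 - 510 = -105884)
sqrt((48248*(-28/20) - 1736869)/(-1882661 + N(945)) + h) = sqrt((48248*(-28/20) - 1736869)/(-1882661 + 257) - 105884) = sqrt((48248*(-28*1/20) - 1736869)/(-1882404) - 105884) = sqrt((48248*(-7/5) - 1736869)*(-1/1882404) - 105884) = sqrt((-337736/5 - 1736869)*(-1/1882404) - 105884) = sqrt(-9022081/5*(-1/1882404) - 105884) = sqrt(9022081/9412020 - 105884) = sqrt(-996573303599/9412020) = I*sqrt(260549107359440555)/1568670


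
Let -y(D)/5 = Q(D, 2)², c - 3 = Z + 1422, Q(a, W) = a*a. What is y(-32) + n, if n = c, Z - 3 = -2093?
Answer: -5243545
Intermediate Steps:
Q(a, W) = a²
Z = -2090 (Z = 3 - 2093 = -2090)
c = -665 (c = 3 + (-2090 + 1422) = 3 - 668 = -665)
n = -665
y(D) = -5*D⁴
y(-32) + n = -5*(-32)⁴ - 665 = -5*1048576 - 665 = -5242880 - 665 = -5243545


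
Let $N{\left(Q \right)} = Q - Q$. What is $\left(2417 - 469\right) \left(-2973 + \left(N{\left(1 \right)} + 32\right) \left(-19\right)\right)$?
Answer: $-6975788$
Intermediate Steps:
$N{\left(Q \right)} = 0$
$\left(2417 - 469\right) \left(-2973 + \left(N{\left(1 \right)} + 32\right) \left(-19\right)\right) = \left(2417 - 469\right) \left(-2973 + \left(0 + 32\right) \left(-19\right)\right) = 1948 \left(-2973 + 32 \left(-19\right)\right) = 1948 \left(-2973 - 608\right) = 1948 \left(-3581\right) = -6975788$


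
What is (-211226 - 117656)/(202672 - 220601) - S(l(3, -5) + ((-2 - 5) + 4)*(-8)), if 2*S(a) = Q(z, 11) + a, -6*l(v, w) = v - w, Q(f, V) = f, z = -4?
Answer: 484634/53787 ≈ 9.0102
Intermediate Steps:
l(v, w) = -v/6 + w/6 (l(v, w) = -(v - w)/6 = -v/6 + w/6)
S(a) = -2 + a/2 (S(a) = (-4 + a)/2 = -2 + a/2)
(-211226 - 117656)/(202672 - 220601) - S(l(3, -5) + ((-2 - 5) + 4)*(-8)) = (-211226 - 117656)/(202672 - 220601) - (-2 + ((-⅙*3 + (⅙)*(-5)) + ((-2 - 5) + 4)*(-8))/2) = -328882/(-17929) - (-2 + ((-½ - ⅚) + (-7 + 4)*(-8))/2) = -328882*(-1/17929) - (-2 + (-4/3 - 3*(-8))/2) = 328882/17929 - (-2 + (-4/3 + 24)/2) = 328882/17929 - (-2 + (½)*(68/3)) = 328882/17929 - (-2 + 34/3) = 328882/17929 - 1*28/3 = 328882/17929 - 28/3 = 484634/53787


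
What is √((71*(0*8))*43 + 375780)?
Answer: 2*√93945 ≈ 613.01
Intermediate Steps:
√((71*(0*8))*43 + 375780) = √((71*0)*43 + 375780) = √(0*43 + 375780) = √(0 + 375780) = √375780 = 2*√93945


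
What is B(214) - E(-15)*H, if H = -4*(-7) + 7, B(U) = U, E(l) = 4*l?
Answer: 2314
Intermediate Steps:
H = 35 (H = 28 + 7 = 35)
B(214) - E(-15)*H = 214 - 4*(-15)*35 = 214 - (-60)*35 = 214 - 1*(-2100) = 214 + 2100 = 2314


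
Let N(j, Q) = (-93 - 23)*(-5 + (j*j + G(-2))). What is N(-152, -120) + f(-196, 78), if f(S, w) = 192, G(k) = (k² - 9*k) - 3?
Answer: -2681496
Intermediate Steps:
G(k) = -3 + k² - 9*k
N(j, Q) = -1624 - 116*j² (N(j, Q) = (-93 - 23)*(-5 + (j*j + (-3 + (-2)² - 9*(-2)))) = -116*(-5 + (j² + (-3 + 4 + 18))) = -116*(-5 + (j² + 19)) = -116*(-5 + (19 + j²)) = -116*(14 + j²) = -1624 - 116*j²)
N(-152, -120) + f(-196, 78) = (-1624 - 116*(-152)²) + 192 = (-1624 - 116*23104) + 192 = (-1624 - 2680064) + 192 = -2681688 + 192 = -2681496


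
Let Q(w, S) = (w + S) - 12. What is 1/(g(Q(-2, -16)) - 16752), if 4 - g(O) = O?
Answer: -1/16718 ≈ -5.9816e-5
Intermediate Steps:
Q(w, S) = -12 + S + w (Q(w, S) = (S + w) - 12 = -12 + S + w)
g(O) = 4 - O
1/(g(Q(-2, -16)) - 16752) = 1/((4 - (-12 - 16 - 2)) - 16752) = 1/((4 - 1*(-30)) - 16752) = 1/((4 + 30) - 16752) = 1/(34 - 16752) = 1/(-16718) = -1/16718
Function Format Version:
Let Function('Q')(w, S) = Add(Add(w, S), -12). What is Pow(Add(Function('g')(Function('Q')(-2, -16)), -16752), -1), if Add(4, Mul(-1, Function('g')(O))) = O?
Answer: Rational(-1, 16718) ≈ -5.9816e-5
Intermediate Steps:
Function('Q')(w, S) = Add(-12, S, w) (Function('Q')(w, S) = Add(Add(S, w), -12) = Add(-12, S, w))
Function('g')(O) = Add(4, Mul(-1, O))
Pow(Add(Function('g')(Function('Q')(-2, -16)), -16752), -1) = Pow(Add(Add(4, Mul(-1, Add(-12, -16, -2))), -16752), -1) = Pow(Add(Add(4, Mul(-1, -30)), -16752), -1) = Pow(Add(Add(4, 30), -16752), -1) = Pow(Add(34, -16752), -1) = Pow(-16718, -1) = Rational(-1, 16718)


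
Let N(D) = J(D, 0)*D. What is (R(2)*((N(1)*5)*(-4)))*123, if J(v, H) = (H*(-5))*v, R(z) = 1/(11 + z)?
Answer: 0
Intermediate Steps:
J(v, H) = -5*H*v (J(v, H) = (-5*H)*v = -5*H*v)
N(D) = 0 (N(D) = (-5*0*D)*D = 0*D = 0)
(R(2)*((N(1)*5)*(-4)))*123 = (((0*5)*(-4))/(11 + 2))*123 = ((0*(-4))/13)*123 = ((1/13)*0)*123 = 0*123 = 0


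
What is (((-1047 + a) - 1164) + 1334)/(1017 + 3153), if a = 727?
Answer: -5/139 ≈ -0.035971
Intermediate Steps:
(((-1047 + a) - 1164) + 1334)/(1017 + 3153) = (((-1047 + 727) - 1164) + 1334)/(1017 + 3153) = ((-320 - 1164) + 1334)/4170 = (-1484 + 1334)*(1/4170) = -150*1/4170 = -5/139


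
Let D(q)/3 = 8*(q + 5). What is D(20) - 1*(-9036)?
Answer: 9636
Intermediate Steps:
D(q) = 120 + 24*q (D(q) = 3*(8*(q + 5)) = 3*(8*(5 + q)) = 3*(40 + 8*q) = 120 + 24*q)
D(20) - 1*(-9036) = (120 + 24*20) - 1*(-9036) = (120 + 480) + 9036 = 600 + 9036 = 9636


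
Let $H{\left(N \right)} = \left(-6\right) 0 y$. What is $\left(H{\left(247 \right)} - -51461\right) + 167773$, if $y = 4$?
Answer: $219234$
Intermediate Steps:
$H{\left(N \right)} = 0$ ($H{\left(N \right)} = \left(-6\right) 0 \cdot 4 = 0 \cdot 4 = 0$)
$\left(H{\left(247 \right)} - -51461\right) + 167773 = \left(0 - -51461\right) + 167773 = \left(0 + \left(-75529 + 126990\right)\right) + 167773 = \left(0 + 51461\right) + 167773 = 51461 + 167773 = 219234$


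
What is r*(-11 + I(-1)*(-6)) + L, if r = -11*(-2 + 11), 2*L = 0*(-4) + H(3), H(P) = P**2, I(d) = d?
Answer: 999/2 ≈ 499.50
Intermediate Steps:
L = 9/2 (L = (0*(-4) + 3**2)/2 = (0 + 9)/2 = (1/2)*9 = 9/2 ≈ 4.5000)
r = -99 (r = -11*9 = -99)
r*(-11 + I(-1)*(-6)) + L = -99*(-11 - 1*(-6)) + 9/2 = -99*(-11 + 6) + 9/2 = -99*(-5) + 9/2 = 495 + 9/2 = 999/2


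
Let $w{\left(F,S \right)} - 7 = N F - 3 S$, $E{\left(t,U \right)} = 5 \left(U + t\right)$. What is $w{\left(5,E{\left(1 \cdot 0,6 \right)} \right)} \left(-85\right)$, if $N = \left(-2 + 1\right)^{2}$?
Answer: $6630$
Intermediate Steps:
$N = 1$ ($N = \left(-1\right)^{2} = 1$)
$E{\left(t,U \right)} = 5 U + 5 t$
$w{\left(F,S \right)} = 7 + F - 3 S$ ($w{\left(F,S \right)} = 7 + \left(1 F - 3 S\right) = 7 + \left(F - 3 S\right) = 7 + F - 3 S$)
$w{\left(5,E{\left(1 \cdot 0,6 \right)} \right)} \left(-85\right) = \left(7 + 5 - 3 \left(5 \cdot 6 + 5 \cdot 1 \cdot 0\right)\right) \left(-85\right) = \left(7 + 5 - 3 \left(30 + 5 \cdot 0\right)\right) \left(-85\right) = \left(7 + 5 - 3 \left(30 + 0\right)\right) \left(-85\right) = \left(7 + 5 - 90\right) \left(-85\right) = \left(-78\right) \left(-85\right) = 6630$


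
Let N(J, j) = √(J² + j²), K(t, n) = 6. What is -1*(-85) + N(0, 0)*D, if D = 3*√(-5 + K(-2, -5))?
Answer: 85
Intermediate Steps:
D = 3 (D = 3*√(-5 + 6) = 3*√1 = 3*1 = 3)
-1*(-85) + N(0, 0)*D = -1*(-85) + √(0² + 0²)*3 = 85 + √(0 + 0)*3 = 85 + √0*3 = 85 + 0*3 = 85 + 0 = 85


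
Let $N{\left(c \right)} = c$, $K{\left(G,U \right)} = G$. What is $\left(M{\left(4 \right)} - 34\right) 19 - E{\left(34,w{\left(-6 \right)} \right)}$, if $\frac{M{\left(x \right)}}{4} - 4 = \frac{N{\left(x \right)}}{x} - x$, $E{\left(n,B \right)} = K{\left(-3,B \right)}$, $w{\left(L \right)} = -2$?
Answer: $-567$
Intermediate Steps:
$E{\left(n,B \right)} = -3$
$M{\left(x \right)} = 20 - 4 x$ ($M{\left(x \right)} = 16 + 4 \left(\frac{x}{x} - x\right) = 16 + 4 \left(1 - x\right) = 16 - \left(-4 + 4 x\right) = 20 - 4 x$)
$\left(M{\left(4 \right)} - 34\right) 19 - E{\left(34,w{\left(-6 \right)} \right)} = \left(\left(20 - 16\right) - 34\right) 19 - -3 = \left(\left(20 - 16\right) - 34\right) 19 + 3 = \left(4 - 34\right) 19 + 3 = \left(-30\right) 19 + 3 = -570 + 3 = -567$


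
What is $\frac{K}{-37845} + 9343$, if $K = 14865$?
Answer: $\frac{23571398}{2523} \approx 9342.6$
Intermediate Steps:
$\frac{K}{-37845} + 9343 = \frac{14865}{-37845} + 9343 = 14865 \left(- \frac{1}{37845}\right) + 9343 = - \frac{991}{2523} + 9343 = \frac{23571398}{2523}$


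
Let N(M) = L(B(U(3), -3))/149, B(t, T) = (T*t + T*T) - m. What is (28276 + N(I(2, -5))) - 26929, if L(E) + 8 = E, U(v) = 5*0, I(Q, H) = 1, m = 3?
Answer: 200701/149 ≈ 1347.0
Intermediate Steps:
U(v) = 0
B(t, T) = -3 + T² + T*t (B(t, T) = (T*t + T*T) - 1*3 = (T*t + T²) - 3 = (T² + T*t) - 3 = -3 + T² + T*t)
L(E) = -8 + E
N(M) = -2/149 (N(M) = (-8 + (-3 + (-3)² - 3*0))/149 = (-8 + (-3 + 9 + 0))*(1/149) = (-8 + 6)*(1/149) = -2*1/149 = -2/149)
(28276 + N(I(2, -5))) - 26929 = (28276 - 2/149) - 26929 = 4213122/149 - 26929 = 200701/149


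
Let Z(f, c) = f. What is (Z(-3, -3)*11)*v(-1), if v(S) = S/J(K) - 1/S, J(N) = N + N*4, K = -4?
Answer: -693/20 ≈ -34.650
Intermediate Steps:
J(N) = 5*N (J(N) = N + 4*N = 5*N)
v(S) = -1/S - S/20 (v(S) = S/((5*(-4))) - 1/S = S/(-20) - 1/S = S*(-1/20) - 1/S = -S/20 - 1/S = -1/S - S/20)
(Z(-3, -3)*11)*v(-1) = (-3*11)*(-1/(-1) - 1/20*(-1)) = -33*(-1*(-1) + 1/20) = -33*(1 + 1/20) = -33*21/20 = -693/20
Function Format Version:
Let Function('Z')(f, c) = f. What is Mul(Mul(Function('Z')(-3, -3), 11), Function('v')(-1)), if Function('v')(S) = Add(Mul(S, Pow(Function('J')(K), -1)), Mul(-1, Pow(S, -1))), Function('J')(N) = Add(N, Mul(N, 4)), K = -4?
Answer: Rational(-693, 20) ≈ -34.650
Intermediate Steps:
Function('J')(N) = Mul(5, N) (Function('J')(N) = Add(N, Mul(4, N)) = Mul(5, N))
Function('v')(S) = Add(Mul(-1, Pow(S, -1)), Mul(Rational(-1, 20), S)) (Function('v')(S) = Add(Mul(S, Pow(Mul(5, -4), -1)), Mul(-1, Pow(S, -1))) = Add(Mul(S, Pow(-20, -1)), Mul(-1, Pow(S, -1))) = Add(Mul(S, Rational(-1, 20)), Mul(-1, Pow(S, -1))) = Add(Mul(Rational(-1, 20), S), Mul(-1, Pow(S, -1))) = Add(Mul(-1, Pow(S, -1)), Mul(Rational(-1, 20), S)))
Mul(Mul(Function('Z')(-3, -3), 11), Function('v')(-1)) = Mul(Mul(-3, 11), Add(Mul(-1, Pow(-1, -1)), Mul(Rational(-1, 20), -1))) = Mul(-33, Add(Mul(-1, -1), Rational(1, 20))) = Mul(-33, Add(1, Rational(1, 20))) = Mul(-33, Rational(21, 20)) = Rational(-693, 20)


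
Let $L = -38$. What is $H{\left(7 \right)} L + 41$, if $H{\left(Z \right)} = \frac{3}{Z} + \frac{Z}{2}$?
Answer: $- \frac{758}{7} \approx -108.29$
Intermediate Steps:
$H{\left(Z \right)} = \frac{Z}{2} + \frac{3}{Z}$ ($H{\left(Z \right)} = \frac{3}{Z} + Z \frac{1}{2} = \frac{3}{Z} + \frac{Z}{2} = \frac{Z}{2} + \frac{3}{Z}$)
$H{\left(7 \right)} L + 41 = \left(\frac{1}{2} \cdot 7 + \frac{3}{7}\right) \left(-38\right) + 41 = \left(\frac{7}{2} + 3 \cdot \frac{1}{7}\right) \left(-38\right) + 41 = \left(\frac{7}{2} + \frac{3}{7}\right) \left(-38\right) + 41 = \frac{55}{14} \left(-38\right) + 41 = - \frac{1045}{7} + 41 = - \frac{758}{7}$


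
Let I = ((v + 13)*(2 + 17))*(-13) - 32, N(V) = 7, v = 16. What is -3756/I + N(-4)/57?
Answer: 264457/410115 ≈ 0.64484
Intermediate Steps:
I = -7195 (I = ((16 + 13)*(2 + 17))*(-13) - 32 = (29*19)*(-13) - 32 = 551*(-13) - 32 = -7163 - 32 = -7195)
-3756/I + N(-4)/57 = -3756/(-7195) + 7/57 = -3756*(-1/7195) + 7*(1/57) = 3756/7195 + 7/57 = 264457/410115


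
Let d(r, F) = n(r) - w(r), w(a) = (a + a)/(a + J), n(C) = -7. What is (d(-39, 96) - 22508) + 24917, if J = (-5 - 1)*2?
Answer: 40808/17 ≈ 2400.5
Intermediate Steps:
J = -12 (J = -6*2 = -12)
w(a) = 2*a/(-12 + a) (w(a) = (a + a)/(a - 12) = (2*a)/(-12 + a) = 2*a/(-12 + a))
d(r, F) = -7 - 2*r/(-12 + r)
(d(-39, 96) - 22508) + 24917 = (3*(28 - 3*(-39))/(-12 - 39) - 22508) + 24917 = (3*(28 + 117)/(-51) - 22508) + 24917 = (3*(-1/51)*145 - 22508) + 24917 = (-145/17 - 22508) + 24917 = -382781/17 + 24917 = 40808/17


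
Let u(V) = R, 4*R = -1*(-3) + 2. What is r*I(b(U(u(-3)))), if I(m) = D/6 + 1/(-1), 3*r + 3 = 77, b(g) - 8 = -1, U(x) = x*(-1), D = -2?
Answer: -296/9 ≈ -32.889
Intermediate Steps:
R = 5/4 (R = (-1*(-3) + 2)/4 = (3 + 2)/4 = (1/4)*5 = 5/4 ≈ 1.2500)
u(V) = 5/4
U(x) = -x
b(g) = 7 (b(g) = 8 - 1 = 7)
r = 74/3 (r = -1 + (1/3)*77 = -1 + 77/3 = 74/3 ≈ 24.667)
I(m) = -4/3 (I(m) = -2/6 + 1/(-1) = -2*1/6 + 1*(-1) = -1/3 - 1 = -4/3)
r*I(b(U(u(-3)))) = (74/3)*(-4/3) = -296/9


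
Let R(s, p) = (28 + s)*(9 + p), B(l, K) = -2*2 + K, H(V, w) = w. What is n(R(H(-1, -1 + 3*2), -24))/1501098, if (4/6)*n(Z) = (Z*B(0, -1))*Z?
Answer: -1225125/1000732 ≈ -1.2242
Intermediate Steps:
B(l, K) = -4 + K
R(s, p) = (9 + p)*(28 + s)
n(Z) = -15*Z²/2 (n(Z) = 3*((Z*(-4 - 1))*Z)/2 = 3*((Z*(-5))*Z)/2 = 3*((-5*Z)*Z)/2 = 3*(-5*Z²)/2 = -15*Z²/2)
n(R(H(-1, -1 + 3*2), -24))/1501098 = -15*(252 + 9*(-1 + 3*2) + 28*(-24) - 24*(-1 + 3*2))²/2/1501098 = -15*(252 + 9*(-1 + 6) - 672 - 24*(-1 + 6))²/2*(1/1501098) = -15*(252 + 9*5 - 672 - 24*5)²/2*(1/1501098) = -15*(252 + 45 - 672 - 120)²/2*(1/1501098) = -15/2*(-495)²*(1/1501098) = -15/2*245025*(1/1501098) = -3675375/2*1/1501098 = -1225125/1000732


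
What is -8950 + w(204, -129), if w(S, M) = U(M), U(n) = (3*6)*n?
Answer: -11272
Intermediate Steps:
U(n) = 18*n
w(S, M) = 18*M
-8950 + w(204, -129) = -8950 + 18*(-129) = -8950 - 2322 = -11272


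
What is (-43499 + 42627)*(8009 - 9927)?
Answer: 1672496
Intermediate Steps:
(-43499 + 42627)*(8009 - 9927) = -872*(-1918) = 1672496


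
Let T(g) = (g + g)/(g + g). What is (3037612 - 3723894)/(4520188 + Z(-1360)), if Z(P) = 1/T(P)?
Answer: -686282/4520189 ≈ -0.15183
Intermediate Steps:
T(g) = 1 (T(g) = (2*g)/((2*g)) = (2*g)*(1/(2*g)) = 1)
Z(P) = 1 (Z(P) = 1/1 = 1)
(3037612 - 3723894)/(4520188 + Z(-1360)) = (3037612 - 3723894)/(4520188 + 1) = -686282/4520189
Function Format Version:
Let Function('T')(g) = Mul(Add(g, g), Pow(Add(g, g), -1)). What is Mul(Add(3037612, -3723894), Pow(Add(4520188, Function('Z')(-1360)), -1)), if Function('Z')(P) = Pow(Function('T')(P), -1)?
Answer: Rational(-686282, 4520189) ≈ -0.15183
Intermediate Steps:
Function('T')(g) = 1 (Function('T')(g) = Mul(Mul(2, g), Pow(Mul(2, g), -1)) = Mul(Mul(2, g), Mul(Rational(1, 2), Pow(g, -1))) = 1)
Function('Z')(P) = 1 (Function('Z')(P) = Pow(1, -1) = 1)
Mul(Add(3037612, -3723894), Pow(Add(4520188, Function('Z')(-1360)), -1)) = Mul(Add(3037612, -3723894), Pow(Add(4520188, 1), -1)) = Mul(-686282, Pow(4520189, -1)) = Mul(-686282, Rational(1, 4520189)) = Rational(-686282, 4520189)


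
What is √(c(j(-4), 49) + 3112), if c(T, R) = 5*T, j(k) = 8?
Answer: 4*√197 ≈ 56.143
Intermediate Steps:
√(c(j(-4), 49) + 3112) = √(5*8 + 3112) = √(40 + 3112) = √3152 = 4*√197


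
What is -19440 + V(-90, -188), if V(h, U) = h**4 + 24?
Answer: 65590584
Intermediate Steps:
V(h, U) = 24 + h**4
-19440 + V(-90, -188) = -19440 + (24 + (-90)**4) = -19440 + (24 + 65610000) = -19440 + 65610024 = 65590584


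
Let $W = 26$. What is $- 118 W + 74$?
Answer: $-2994$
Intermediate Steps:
$- 118 W + 74 = \left(-118\right) 26 + 74 = -3068 + 74 = -2994$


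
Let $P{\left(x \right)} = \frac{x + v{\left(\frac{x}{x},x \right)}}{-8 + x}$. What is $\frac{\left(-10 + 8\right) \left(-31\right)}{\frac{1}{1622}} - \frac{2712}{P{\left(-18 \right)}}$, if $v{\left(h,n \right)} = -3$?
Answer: $\frac{680444}{7} \approx 97206.0$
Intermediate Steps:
$P{\left(x \right)} = \frac{-3 + x}{-8 + x}$ ($P{\left(x \right)} = \frac{x - 3}{-8 + x} = \frac{-3 + x}{-8 + x}$)
$\frac{\left(-10 + 8\right) \left(-31\right)}{\frac{1}{1622}} - \frac{2712}{P{\left(-18 \right)}} = \frac{\left(-10 + 8\right) \left(-31\right)}{\frac{1}{1622}} - \frac{2712}{\frac{1}{-8 - 18} \left(-3 - 18\right)} = \left(-2\right) \left(-31\right) \frac{1}{\frac{1}{1622}} - \frac{2712}{\frac{1}{-26} \left(-21\right)} = 62 \cdot 1622 - \frac{2712}{\left(- \frac{1}{26}\right) \left(-21\right)} = 100564 - \frac{2712}{\frac{21}{26}} = 100564 - \frac{23504}{7} = \frac{680444}{7}$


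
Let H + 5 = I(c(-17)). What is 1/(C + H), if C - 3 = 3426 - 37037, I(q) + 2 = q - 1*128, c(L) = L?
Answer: -1/33760 ≈ -2.9621e-5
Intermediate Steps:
I(q) = -130 + q (I(q) = -2 + (q - 1*128) = -2 + (q - 128) = -2 + (-128 + q) = -130 + q)
C = -33608 (C = 3 + (3426 - 37037) = 3 - 33611 = -33608)
H = -152 (H = -5 + (-130 - 17) = -5 - 147 = -152)
1/(C + H) = 1/(-33608 - 152) = 1/(-33760) = -1/33760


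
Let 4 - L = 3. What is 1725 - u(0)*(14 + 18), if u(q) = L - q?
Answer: 1693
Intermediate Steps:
L = 1 (L = 4 - 1*3 = 4 - 3 = 1)
u(q) = 1 - q
1725 - u(0)*(14 + 18) = 1725 - (1 - 1*0)*(14 + 18) = 1725 - (1 + 0)*32 = 1725 - 32 = 1693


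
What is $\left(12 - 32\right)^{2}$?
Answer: $400$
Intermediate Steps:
$\left(12 - 32\right)^{2} = \left(-20\right)^{2} = 400$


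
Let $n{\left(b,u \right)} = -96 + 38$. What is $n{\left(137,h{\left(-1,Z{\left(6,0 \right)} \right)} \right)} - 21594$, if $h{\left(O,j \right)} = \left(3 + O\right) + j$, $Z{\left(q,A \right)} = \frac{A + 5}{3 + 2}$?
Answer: $-21652$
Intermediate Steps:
$Z{\left(q,A \right)} = 1 + \frac{A}{5}$ ($Z{\left(q,A \right)} = \frac{5 + A}{5} = \left(5 + A\right) \frac{1}{5} = 1 + \frac{A}{5}$)
$h{\left(O,j \right)} = 3 + O + j$
$n{\left(b,u \right)} = -58$
$n{\left(137,h{\left(-1,Z{\left(6,0 \right)} \right)} \right)} - 21594 = -58 - 21594 = -21652$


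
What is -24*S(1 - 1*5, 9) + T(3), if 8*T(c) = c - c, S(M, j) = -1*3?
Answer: 72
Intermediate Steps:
S(M, j) = -3
T(c) = 0 (T(c) = (c - c)/8 = (⅛)*0 = 0)
-24*S(1 - 1*5, 9) + T(3) = -24*(-3) + 0 = 72 + 0 = 72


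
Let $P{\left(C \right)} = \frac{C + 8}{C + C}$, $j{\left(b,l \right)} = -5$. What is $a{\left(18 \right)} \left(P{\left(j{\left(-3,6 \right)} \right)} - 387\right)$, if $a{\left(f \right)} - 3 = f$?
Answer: $- \frac{81333}{10} \approx -8133.3$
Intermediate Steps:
$a{\left(f \right)} = 3 + f$
$P{\left(C \right)} = \frac{8 + C}{2 C}$
$a{\left(18 \right)} \left(P{\left(j{\left(-3,6 \right)} \right)} - 387\right) = \left(3 + 18\right) \left(\frac{8 - 5}{2 \left(-5\right)} - 387\right) = 21 \left(\frac{1}{2} \left(- \frac{1}{5}\right) 3 - 387\right) = 21 \left(- \frac{3}{10} - 387\right) = 21 \left(- \frac{3873}{10}\right) = - \frac{81333}{10}$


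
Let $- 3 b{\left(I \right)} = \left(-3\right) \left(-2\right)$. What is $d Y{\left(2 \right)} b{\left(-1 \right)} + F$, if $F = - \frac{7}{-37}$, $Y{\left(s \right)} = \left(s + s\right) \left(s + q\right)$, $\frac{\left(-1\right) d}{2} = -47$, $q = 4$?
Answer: $- \frac{166937}{37} \approx -4511.8$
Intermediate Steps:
$b{\left(I \right)} = -2$ ($b{\left(I \right)} = - \frac{\left(-3\right) \left(-2\right)}{3} = \left(- \frac{1}{3}\right) 6 = -2$)
$d = 94$ ($d = \left(-2\right) \left(-47\right) = 94$)
$Y{\left(s \right)} = 2 s \left(4 + s\right)$ ($Y{\left(s \right)} = \left(s + s\right) \left(s + 4\right) = 2 s \left(4 + s\right)$)
$F = \frac{7}{37}$ ($F = \left(-7\right) \left(- \frac{1}{37}\right) = \frac{7}{37} \approx 0.18919$)
$d Y{\left(2 \right)} b{\left(-1 \right)} + F = 94 \cdot 2 \cdot 2 \left(4 + 2\right) \left(-2\right) + \frac{7}{37} = 94 \cdot 2 \cdot 2 \cdot 6 \left(-2\right) + \frac{7}{37} = 94 \cdot 24 \left(-2\right) + \frac{7}{37} = 94 \left(-48\right) + \frac{7}{37} = -4512 + \frac{7}{37} = - \frac{166937}{37}$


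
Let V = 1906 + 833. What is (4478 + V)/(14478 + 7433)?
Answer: 7217/21911 ≈ 0.32938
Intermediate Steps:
V = 2739
(4478 + V)/(14478 + 7433) = (4478 + 2739)/(14478 + 7433) = 7217/21911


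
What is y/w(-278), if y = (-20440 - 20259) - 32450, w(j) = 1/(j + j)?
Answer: 40670844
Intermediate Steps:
w(j) = 1/(2*j)
y = -73149 (y = -40699 - 32450 = -73149)
y/w(-278) = -73149/((½)/(-278)) = -73149/((½)*(-1/278)) = -73149/(-1/556) = -73149*(-556) = 40670844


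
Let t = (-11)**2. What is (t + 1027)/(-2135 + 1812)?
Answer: -1148/323 ≈ -3.5542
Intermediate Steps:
t = 121
(t + 1027)/(-2135 + 1812) = (121 + 1027)/(-2135 + 1812) = 1148/(-323) = 1148*(-1/323) = -1148/323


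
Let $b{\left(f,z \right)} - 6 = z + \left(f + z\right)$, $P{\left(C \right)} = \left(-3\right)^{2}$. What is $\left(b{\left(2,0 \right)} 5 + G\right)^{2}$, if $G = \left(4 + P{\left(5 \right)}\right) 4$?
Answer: $8464$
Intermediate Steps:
$P{\left(C \right)} = 9$
$b{\left(f,z \right)} = 6 + f + 2 z$ ($b{\left(f,z \right)} = 6 + \left(z + \left(f + z\right)\right) = 6 + \left(f + 2 z\right) = 6 + f + 2 z$)
$G = 52$ ($G = \left(4 + 9\right) 4 = 13 \cdot 4 = 52$)
$\left(b{\left(2,0 \right)} 5 + G\right)^{2} = \left(\left(6 + 2 + 2 \cdot 0\right) 5 + 52\right)^{2} = \left(\left(6 + 2 + 0\right) 5 + 52\right)^{2} = \left(8 \cdot 5 + 52\right)^{2} = \left(40 + 52\right)^{2} = 92^{2} = 8464$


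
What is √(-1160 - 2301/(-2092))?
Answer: I*√1267971137/1046 ≈ 34.043*I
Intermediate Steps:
√(-1160 - 2301/(-2092)) = √(-1160 - 2301*(-1/2092)) = √(-1160 + 2301/2092) = √(-2424419/2092) = I*√1267971137/1046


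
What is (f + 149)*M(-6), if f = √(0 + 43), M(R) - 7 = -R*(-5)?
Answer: -3427 - 23*√43 ≈ -3577.8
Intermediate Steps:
M(R) = 7 + 5*R (M(R) = 7 - R*(-5) = 7 + 5*R)
f = √43 ≈ 6.5574
(f + 149)*M(-6) = (√43 + 149)*(7 + 5*(-6)) = (149 + √43)*(7 - 30) = (149 + √43)*(-23) = -3427 - 23*√43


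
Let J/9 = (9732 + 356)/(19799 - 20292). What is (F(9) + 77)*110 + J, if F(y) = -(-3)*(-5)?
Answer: 3271468/493 ≈ 6635.8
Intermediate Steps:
F(y) = -15 (F(y) = -3*5 = -15)
J = -90792/493 (J = 9*((9732 + 356)/(19799 - 20292)) = 9*(10088/(-493)) = 9*(10088*(-1/493)) = 9*(-10088/493) = -90792/493 ≈ -184.16)
(F(9) + 77)*110 + J = (-15 + 77)*110 - 90792/493 = 62*110 - 90792/493 = 6820 - 90792/493 = 3271468/493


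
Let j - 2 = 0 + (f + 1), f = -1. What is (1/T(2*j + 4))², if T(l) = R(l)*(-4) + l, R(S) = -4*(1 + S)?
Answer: 1/23104 ≈ 4.3283e-5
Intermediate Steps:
R(S) = -4 - 4*S
j = 2 (j = 2 + (0 + (-1 + 1)) = 2 + (0 + 0) = 2 + 0 = 2)
T(l) = 16 + 17*l (T(l) = (-4 - 4*l)*(-4) + l = (16 + 16*l) + l = 16 + 17*l)
(1/T(2*j + 4))² = (1/(16 + 17*(2*2 + 4)))² = (1/(16 + 17*(4 + 4)))² = (1/(16 + 17*8))² = (1/(16 + 136))² = (1/152)² = 1/23104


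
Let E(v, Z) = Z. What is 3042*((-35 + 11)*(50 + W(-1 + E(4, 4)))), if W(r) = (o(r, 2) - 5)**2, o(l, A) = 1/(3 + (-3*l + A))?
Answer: -5662683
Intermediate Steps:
o(l, A) = 1/(3 + A - 3*l) (o(l, A) = 1/(3 + (A - 3*l)) = 1/(3 + A - 3*l))
W(r) = (-5 + 1/(5 - 3*r))**2 (W(r) = (1/(3 + 2 - 3*r) - 5)**2 = (1/(5 - 3*r) - 5)**2 = (-5 + 1/(5 - 3*r))**2)
3042*((-35 + 11)*(50 + W(-1 + E(4, 4)))) = 3042*((-35 + 11)*(50 + 9*(8 - 5*(-1 + 4))**2/(5 - 3*(-1 + 4))**2)) = 3042*(-24*(50 + 9*(8 - 5*3)**2/(5 - 3*3)**2)) = 3042*(-24*(50 + 9*(8 - 15)**2/(5 - 9)**2)) = 3042*(-24*(50 + 9*(-7)**2/(-4)**2)) = 3042*(-24*(50 + 9*(1/16)*49)) = 3042*(-24*(50 + 441/16)) = 3042*(-24*1241/16) = 3042*(-3723/2) = -5662683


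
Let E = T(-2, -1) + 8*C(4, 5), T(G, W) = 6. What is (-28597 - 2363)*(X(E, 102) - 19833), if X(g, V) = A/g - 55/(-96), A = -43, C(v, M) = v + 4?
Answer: 8596433451/14 ≈ 6.1403e+8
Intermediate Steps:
C(v, M) = 4 + v
E = 70 (E = 6 + 8*(4 + 4) = 6 + 8*8 = 6 + 64 = 70)
X(g, V) = 55/96 - 43/g (X(g, V) = -43/g - 55/(-96) = -43/g - 55*(-1/96) = -43/g + 55/96 = 55/96 - 43/g)
(-28597 - 2363)*(X(E, 102) - 19833) = (-28597 - 2363)*((55/96 - 43/70) - 19833) = -30960*((55/96 - 43*1/70) - 19833) = -30960*((55/96 - 43/70) - 19833) = -30960*(-139/3360 - 19833) = -30960*(-66639019/3360) = 8596433451/14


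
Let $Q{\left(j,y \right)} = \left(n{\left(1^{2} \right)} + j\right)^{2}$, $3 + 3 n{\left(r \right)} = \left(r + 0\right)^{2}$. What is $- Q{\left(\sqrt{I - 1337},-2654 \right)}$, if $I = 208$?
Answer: $\frac{10157}{9} + \frac{4 i \sqrt{1129}}{3} \approx 1128.6 + 44.801 i$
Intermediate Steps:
$n{\left(r \right)} = -1 + \frac{r^{2}}{3}$ ($n{\left(r \right)} = -1 + \frac{\left(r + 0\right)^{2}}{3} = -1 + \frac{r^{2}}{3}$)
$Q{\left(j,y \right)} = \left(- \frac{2}{3} + j\right)^{2}$ ($Q{\left(j,y \right)} = \left(\left(-1 + \frac{\left(1^{2}\right)^{2}}{3}\right) + j\right)^{2} = \left(\left(-1 + \frac{1^{2}}{3}\right) + j\right)^{2} = \left(\left(-1 + \frac{1}{3} \cdot 1\right) + j\right)^{2} = \left(\left(-1 + \frac{1}{3}\right) + j\right)^{2} = \left(- \frac{2}{3} + j\right)^{2}$)
$- Q{\left(\sqrt{I - 1337},-2654 \right)} = - \frac{\left(-2 + 3 \sqrt{208 - 1337}\right)^{2}}{9} = - \frac{\left(-2 + 3 \sqrt{-1129}\right)^{2}}{9} = - \frac{\left(-2 + 3 i \sqrt{1129}\right)^{2}}{9}$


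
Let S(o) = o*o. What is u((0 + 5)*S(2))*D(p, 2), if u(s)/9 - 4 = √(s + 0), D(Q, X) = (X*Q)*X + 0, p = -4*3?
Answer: -1728 - 864*√5 ≈ -3660.0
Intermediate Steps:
S(o) = o²
p = -12
D(Q, X) = Q*X² (D(Q, X) = (Q*X)*X + 0 = Q*X² + 0 = Q*X²)
u(s) = 36 + 9*√s (u(s) = 36 + 9*√(s + 0) = 36 + 9*√s)
u((0 + 5)*S(2))*D(p, 2) = (36 + 9*√((0 + 5)*2²))*(-12*2²) = (36 + 9*√(5*4))*(-12*4) = (36 + 9*√20)*(-48) = (36 + 9*(2*√5))*(-48) = (36 + 18*√5)*(-48) = -1728 - 864*√5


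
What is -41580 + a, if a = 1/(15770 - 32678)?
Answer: -703034641/16908 ≈ -41580.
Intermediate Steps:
a = -1/16908 (a = 1/(-16908) = -1/16908 ≈ -5.9144e-5)
-41580 + a = -41580 - 1/16908 = -703034641/16908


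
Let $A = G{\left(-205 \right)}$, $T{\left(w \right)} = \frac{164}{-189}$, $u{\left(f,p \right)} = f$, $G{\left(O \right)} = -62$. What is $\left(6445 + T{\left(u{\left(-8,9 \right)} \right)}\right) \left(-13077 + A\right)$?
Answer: $- \frac{2286075257}{27} \approx -8.4669 \cdot 10^{7}$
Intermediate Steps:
$T{\left(w \right)} = - \frac{164}{189}$ ($T{\left(w \right)} = 164 \left(- \frac{1}{189}\right) = - \frac{164}{189}$)
$A = -62$
$\left(6445 + T{\left(u{\left(-8,9 \right)} \right)}\right) \left(-13077 + A\right) = \left(6445 - \frac{164}{189}\right) \left(-13077 - 62\right) = \frac{1217941}{189} \left(-13139\right) = - \frac{2286075257}{27}$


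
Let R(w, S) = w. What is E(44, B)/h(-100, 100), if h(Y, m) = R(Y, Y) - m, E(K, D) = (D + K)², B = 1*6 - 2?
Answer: -288/25 ≈ -11.520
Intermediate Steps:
B = 4 (B = 6 - 2 = 4)
h(Y, m) = Y - m
E(44, B)/h(-100, 100) = (4 + 44)²/(-100 - 1*100) = 48²/(-100 - 100) = 2304/(-200) = 2304*(-1/200) = -288/25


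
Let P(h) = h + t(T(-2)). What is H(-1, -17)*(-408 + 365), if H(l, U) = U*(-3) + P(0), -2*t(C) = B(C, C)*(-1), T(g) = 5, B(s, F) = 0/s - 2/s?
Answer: -10922/5 ≈ -2184.4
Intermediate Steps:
B(s, F) = -2/s (B(s, F) = 0 - 2/s = -2/s)
t(C) = -1/C (t(C) = -(-2/C)*(-1)/2 = -1/C)
P(h) = -⅕ + h (P(h) = h - 1/5 = h - 1*⅕ = h - ⅕ = -⅕ + h)
H(l, U) = -⅕ - 3*U (H(l, U) = U*(-3) + (-⅕ + 0) = -3*U - ⅕ = -⅕ - 3*U)
H(-1, -17)*(-408 + 365) = (-⅕ - 3*(-17))*(-408 + 365) = (-⅕ + 51)*(-43) = (254/5)*(-43) = -10922/5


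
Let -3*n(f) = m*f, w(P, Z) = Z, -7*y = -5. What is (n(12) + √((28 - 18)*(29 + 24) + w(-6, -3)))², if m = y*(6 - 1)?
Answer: 35823/49 - 200*√527/7 ≈ 75.182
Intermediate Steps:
y = 5/7 (y = -⅐*(-5) = 5/7 ≈ 0.71429)
m = 25/7 (m = 5*(6 - 1)/7 = (5/7)*5 = 25/7 ≈ 3.5714)
n(f) = -25*f/21
(n(12) + √((28 - 18)*(29 + 24) + w(-6, -3)))² = (-25/21*12 + √((28 - 18)*(29 + 24) - 3))² = (-100/7 + √(10*53 - 3))² = (-100/7 + √(530 - 3))² = (-100/7 + √527)²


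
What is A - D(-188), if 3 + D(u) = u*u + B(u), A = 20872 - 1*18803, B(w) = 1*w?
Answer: -33084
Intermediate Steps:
B(w) = w
A = 2069 (A = 20872 - 18803 = 2069)
D(u) = -3 + u + u² (D(u) = -3 + (u*u + u) = -3 + (u² + u) = -3 + (u + u²) = -3 + u + u²)
A - D(-188) = 2069 - (-3 - 188 + (-188)²) = 2069 - (-3 - 188 + 35344) = 2069 - 1*35153 = 2069 - 35153 = -33084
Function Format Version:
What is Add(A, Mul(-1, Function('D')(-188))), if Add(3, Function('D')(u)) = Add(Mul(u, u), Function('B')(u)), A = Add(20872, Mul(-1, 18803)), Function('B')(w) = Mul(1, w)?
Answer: -33084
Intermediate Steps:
Function('B')(w) = w
A = 2069 (A = Add(20872, -18803) = 2069)
Function('D')(u) = Add(-3, u, Pow(u, 2)) (Function('D')(u) = Add(-3, Add(Mul(u, u), u)) = Add(-3, Add(Pow(u, 2), u)) = Add(-3, Add(u, Pow(u, 2))) = Add(-3, u, Pow(u, 2)))
Add(A, Mul(-1, Function('D')(-188))) = Add(2069, Mul(-1, Add(-3, -188, Pow(-188, 2)))) = Add(2069, Mul(-1, Add(-3, -188, 35344))) = Add(2069, Mul(-1, 35153)) = Add(2069, -35153) = -33084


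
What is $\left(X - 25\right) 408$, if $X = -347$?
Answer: $-151776$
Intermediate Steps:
$\left(X - 25\right) 408 = \left(-347 - 25\right) 408 = \left(-372\right) 408 = -151776$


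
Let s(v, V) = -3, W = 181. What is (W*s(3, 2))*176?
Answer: -95568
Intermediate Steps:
(W*s(3, 2))*176 = (181*(-3))*176 = -543*176 = -95568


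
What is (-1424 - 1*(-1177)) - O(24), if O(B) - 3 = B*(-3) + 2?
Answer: -180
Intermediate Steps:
O(B) = 5 - 3*B (O(B) = 3 + (B*(-3) + 2) = 3 + (-3*B + 2) = 3 + (2 - 3*B) = 5 - 3*B)
(-1424 - 1*(-1177)) - O(24) = (-1424 - 1*(-1177)) - (5 - 3*24) = (-1424 + 1177) - (5 - 72) = -247 - 1*(-67) = -247 + 67 = -180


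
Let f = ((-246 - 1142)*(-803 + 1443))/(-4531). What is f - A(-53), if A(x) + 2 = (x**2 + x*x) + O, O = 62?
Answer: -24838698/4531 ≈ -5481.9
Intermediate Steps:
f = 888320/4531 (f = -1388*640*(-1/4531) = -888320*(-1/4531) = 888320/4531 ≈ 196.05)
A(x) = 60 + 2*x**2 (A(x) = -2 + ((x**2 + x*x) + 62) = -2 + ((x**2 + x**2) + 62) = -2 + (2*x**2 + 62) = -2 + (62 + 2*x**2) = 60 + 2*x**2)
f - A(-53) = 888320/4531 - (60 + 2*(-53)**2) = 888320/4531 - (60 + 2*2809) = 888320/4531 - (60 + 5618) = 888320/4531 - 1*5678 = 888320/4531 - 5678 = -24838698/4531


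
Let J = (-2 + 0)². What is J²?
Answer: 16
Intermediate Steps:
J = 4 (J = (-2)² = 4)
J² = 4² = 16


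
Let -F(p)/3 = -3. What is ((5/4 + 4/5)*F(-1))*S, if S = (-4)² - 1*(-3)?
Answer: 7011/20 ≈ 350.55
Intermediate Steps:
F(p) = 9 (F(p) = -3*(-3) = 9)
S = 19 (S = 16 + 3 = 19)
((5/4 + 4/5)*F(-1))*S = ((5/4 + 4/5)*9)*19 = ((5*(¼) + 4*(⅕))*9)*19 = ((5/4 + ⅘)*9)*19 = ((41/20)*9)*19 = (369/20)*19 = 7011/20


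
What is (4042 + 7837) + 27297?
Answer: 39176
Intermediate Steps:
(4042 + 7837) + 27297 = 11879 + 27297 = 39176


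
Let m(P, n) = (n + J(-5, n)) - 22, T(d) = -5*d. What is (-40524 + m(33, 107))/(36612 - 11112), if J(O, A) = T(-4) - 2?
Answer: -40421/25500 ≈ -1.5851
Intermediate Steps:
J(O, A) = 18 (J(O, A) = -5*(-4) - 2 = 20 - 2 = 18)
m(P, n) = -4 + n (m(P, n) = (n + 18) - 22 = (18 + n) - 22 = -4 + n)
(-40524 + m(33, 107))/(36612 - 11112) = (-40524 + (-4 + 107))/(36612 - 11112) = (-40524 + 103)/25500 = -40421*1/25500 = -40421/25500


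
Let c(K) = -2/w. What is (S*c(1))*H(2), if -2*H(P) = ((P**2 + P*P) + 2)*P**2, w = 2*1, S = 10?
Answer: 200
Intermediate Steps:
w = 2
c(K) = -1 (c(K) = -2/2 = -2*1/2 = -1)
H(P) = -P**2*(2 + 2*P**2)/2 (H(P) = -((P**2 + P*P) + 2)*P**2/2 = -((P**2 + P**2) + 2)*P**2/2 = -(2*P**2 + 2)*P**2/2 = -(2 + 2*P**2)*P**2/2 = -P**2*(2 + 2*P**2)/2)
(S*c(1))*H(2) = (10*(-1))*(-1*2**2 - 1*2**4) = -10*(-1*4 - 1*16) = -10*(-4 - 16) = -10*(-20) = 200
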